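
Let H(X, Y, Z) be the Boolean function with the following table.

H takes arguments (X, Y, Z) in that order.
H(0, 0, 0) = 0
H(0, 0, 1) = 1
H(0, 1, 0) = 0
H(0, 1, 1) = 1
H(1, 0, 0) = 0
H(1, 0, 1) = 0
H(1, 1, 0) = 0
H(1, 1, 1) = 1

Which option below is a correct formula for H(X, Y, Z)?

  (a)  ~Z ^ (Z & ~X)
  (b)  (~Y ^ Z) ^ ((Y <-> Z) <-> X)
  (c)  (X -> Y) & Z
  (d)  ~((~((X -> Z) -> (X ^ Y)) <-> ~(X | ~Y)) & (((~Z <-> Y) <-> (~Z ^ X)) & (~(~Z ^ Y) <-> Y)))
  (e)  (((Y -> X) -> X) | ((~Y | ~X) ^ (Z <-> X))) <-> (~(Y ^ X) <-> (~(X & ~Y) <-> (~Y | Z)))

c

(a): at (0,0,0) it gives 1, but H = 0 — eliminated.
(b): at (0,0,0) it gives 1, but H = 0 — eliminated.
(d): at (0,0,0) it gives 1, but H = 0 — eliminated.
(e): at (0,1,0) it gives 1, but H = 0 — eliminated.
(c) is the remaining candidate, and it agrees with H on all 8 inputs.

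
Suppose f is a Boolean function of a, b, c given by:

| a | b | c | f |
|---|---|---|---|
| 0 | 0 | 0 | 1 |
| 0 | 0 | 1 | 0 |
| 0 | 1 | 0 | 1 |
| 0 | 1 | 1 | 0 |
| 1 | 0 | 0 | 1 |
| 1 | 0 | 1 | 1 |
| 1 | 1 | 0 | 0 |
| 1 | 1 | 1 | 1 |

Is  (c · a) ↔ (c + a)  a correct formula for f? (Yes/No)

No

Test each input against both f and the formula:
  a=0, b=0, c=0: formula gives 1, f = 1 ✓
  a=0, b=0, c=1: formula gives 0, f = 0 ✓
  a=0, b=1, c=0: formula gives 1, f = 1 ✓
  a=0, b=1, c=1: formula gives 0, f = 0 ✓
  a=1, b=0, c=0: formula gives 0, but f = 1 ✗
A single disagreement suffices: at (1,0,0) they differ, so the formula does not compute f.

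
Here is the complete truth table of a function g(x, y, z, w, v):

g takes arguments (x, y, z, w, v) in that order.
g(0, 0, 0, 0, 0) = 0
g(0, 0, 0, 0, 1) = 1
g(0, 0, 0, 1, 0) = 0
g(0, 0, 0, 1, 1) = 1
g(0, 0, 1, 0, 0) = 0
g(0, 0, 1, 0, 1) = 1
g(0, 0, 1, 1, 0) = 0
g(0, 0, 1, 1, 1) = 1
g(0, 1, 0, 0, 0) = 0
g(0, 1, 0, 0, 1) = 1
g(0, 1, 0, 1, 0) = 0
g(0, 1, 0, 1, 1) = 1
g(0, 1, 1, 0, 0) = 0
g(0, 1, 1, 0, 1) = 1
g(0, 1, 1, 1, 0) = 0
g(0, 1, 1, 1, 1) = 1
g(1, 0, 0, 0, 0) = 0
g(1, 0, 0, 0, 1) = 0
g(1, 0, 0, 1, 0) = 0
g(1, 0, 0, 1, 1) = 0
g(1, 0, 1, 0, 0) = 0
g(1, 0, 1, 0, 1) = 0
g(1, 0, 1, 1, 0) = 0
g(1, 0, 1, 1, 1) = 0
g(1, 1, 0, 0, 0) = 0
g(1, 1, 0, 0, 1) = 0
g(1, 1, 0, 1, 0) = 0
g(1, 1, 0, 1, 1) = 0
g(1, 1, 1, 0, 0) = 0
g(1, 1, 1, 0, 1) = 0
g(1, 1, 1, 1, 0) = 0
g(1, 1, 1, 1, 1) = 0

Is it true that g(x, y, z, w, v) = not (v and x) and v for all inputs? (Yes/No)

Test each input against both g and the formula:
  x=0, y=0, z=0, w=0, v=0: formula gives 0, g = 0 ✓
  x=0, y=0, z=0, w=0, v=1: formula gives 1, g = 1 ✓
  x=0, y=0, z=0, w=1, v=0: formula gives 0, g = 0 ✓
  x=0, y=0, z=0, w=1, v=1: formula gives 1, g = 1 ✓
  …and likewise for the remaining 28 rows.
Every row agrees, so the formula is equivalent.

Yes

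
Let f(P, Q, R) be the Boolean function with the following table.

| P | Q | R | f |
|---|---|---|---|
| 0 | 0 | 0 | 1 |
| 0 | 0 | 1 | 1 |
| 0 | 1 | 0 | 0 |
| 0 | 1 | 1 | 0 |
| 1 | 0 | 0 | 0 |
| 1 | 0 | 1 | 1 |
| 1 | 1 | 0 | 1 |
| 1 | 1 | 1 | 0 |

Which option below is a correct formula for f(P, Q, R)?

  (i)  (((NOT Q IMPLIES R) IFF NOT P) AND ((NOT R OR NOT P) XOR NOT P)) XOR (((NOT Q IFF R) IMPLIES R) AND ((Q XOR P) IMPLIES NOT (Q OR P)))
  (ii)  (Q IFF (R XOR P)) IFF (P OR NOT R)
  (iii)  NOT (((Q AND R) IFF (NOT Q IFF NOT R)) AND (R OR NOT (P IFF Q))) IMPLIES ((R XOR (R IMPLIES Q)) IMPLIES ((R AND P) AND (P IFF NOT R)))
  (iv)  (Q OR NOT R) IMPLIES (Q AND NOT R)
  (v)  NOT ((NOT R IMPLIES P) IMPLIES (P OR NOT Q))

ii

(i) disagrees with f on (1,0,0) (formula → 1, table → 0); rule it out.
(iii) disagrees with f on (0,0,0) (formula → 0, table → 1); rule it out.
(iv) disagrees with f on (0,0,0) (formula → 0, table → 1); rule it out.
(v) disagrees with f on (0,0,0) (formula → 0, table → 1); rule it out.
Only (ii) survives; checking it on all 8 rows confirms it matches f.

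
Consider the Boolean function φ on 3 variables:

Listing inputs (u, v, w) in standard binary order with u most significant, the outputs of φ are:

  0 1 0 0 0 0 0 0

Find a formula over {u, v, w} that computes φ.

φ(u, v, w) = (u' · v') · w

φ is 1 on exactly one input, (0,0,1), whose minterm is ¬u·¬v·w. So φ is just that conjunction.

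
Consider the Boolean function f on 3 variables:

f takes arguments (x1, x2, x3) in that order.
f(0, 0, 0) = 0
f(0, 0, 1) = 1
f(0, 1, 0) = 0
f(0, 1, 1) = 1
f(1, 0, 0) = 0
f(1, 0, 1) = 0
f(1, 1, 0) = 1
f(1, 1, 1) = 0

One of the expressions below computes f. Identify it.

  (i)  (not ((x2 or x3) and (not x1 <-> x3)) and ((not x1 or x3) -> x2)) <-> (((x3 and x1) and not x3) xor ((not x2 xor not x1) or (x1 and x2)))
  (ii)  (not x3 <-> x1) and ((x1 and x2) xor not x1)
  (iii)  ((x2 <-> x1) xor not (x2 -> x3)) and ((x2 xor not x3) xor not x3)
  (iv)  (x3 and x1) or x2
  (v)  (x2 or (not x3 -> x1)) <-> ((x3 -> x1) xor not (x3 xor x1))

(i) fails at (0,0,0): the formula yields 1, f is 0.
(iii) fails at (0,0,1): the formula yields 0, f is 1.
(iv) fails at (0,0,1): the formula yields 0, f is 1.
(v) fails at (0,0,0): the formula yields 1, f is 0.
(ii) is the remaining candidate, and it agrees with f on all 8 inputs.

ii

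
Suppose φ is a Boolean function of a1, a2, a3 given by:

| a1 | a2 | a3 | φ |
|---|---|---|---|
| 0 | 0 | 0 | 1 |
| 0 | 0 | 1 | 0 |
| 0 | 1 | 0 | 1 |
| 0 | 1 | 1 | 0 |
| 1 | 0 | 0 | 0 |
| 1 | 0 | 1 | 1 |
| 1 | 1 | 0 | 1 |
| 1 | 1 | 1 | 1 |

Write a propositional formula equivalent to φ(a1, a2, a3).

There are just 3 zero rows: (0,0,1), (0,1,1), (1,0,0). Their minterms are ¬a1·¬a2·a3, ¬a1·a2·a3, a1·¬a2·¬a3; the OR of those covers precisely the 0-outputs, and negating it yields φ.

φ(a1, a2, a3) = not ((((not a1 and not a2) and a3) or ((not a1 and a2) and a3)) or ((a1 and not a2) and not a3))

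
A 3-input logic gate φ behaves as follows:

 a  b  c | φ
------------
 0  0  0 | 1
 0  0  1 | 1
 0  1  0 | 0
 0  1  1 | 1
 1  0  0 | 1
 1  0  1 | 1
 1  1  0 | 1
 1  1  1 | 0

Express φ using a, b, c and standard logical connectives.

The 0-rows are (0,1,0), (1,1,1). Take each as a conjunction (¬a·b·¬c, a·b·c), form their disjunction, and complement — that gives a formula that is 1 everywhere φ is.

φ(a, b, c) = ¬(((¬a ∧ b) ∧ ¬c) ∨ ((a ∧ b) ∧ c))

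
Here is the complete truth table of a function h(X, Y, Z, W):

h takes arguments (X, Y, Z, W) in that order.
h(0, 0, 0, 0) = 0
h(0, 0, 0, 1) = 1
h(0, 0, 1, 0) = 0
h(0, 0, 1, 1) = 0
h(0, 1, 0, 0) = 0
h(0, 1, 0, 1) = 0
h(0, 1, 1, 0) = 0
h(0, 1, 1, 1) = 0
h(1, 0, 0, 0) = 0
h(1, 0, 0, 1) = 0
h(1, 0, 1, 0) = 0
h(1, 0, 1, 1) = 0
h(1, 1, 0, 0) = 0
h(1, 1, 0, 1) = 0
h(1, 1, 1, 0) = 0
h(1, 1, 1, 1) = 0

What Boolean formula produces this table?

h is 1 on exactly one input, (0,0,0,1), whose minterm is ¬X·¬Y·¬Z·W. So h is just that conjunction.

h(X, Y, Z, W) = ((X' · Y') · Z') · W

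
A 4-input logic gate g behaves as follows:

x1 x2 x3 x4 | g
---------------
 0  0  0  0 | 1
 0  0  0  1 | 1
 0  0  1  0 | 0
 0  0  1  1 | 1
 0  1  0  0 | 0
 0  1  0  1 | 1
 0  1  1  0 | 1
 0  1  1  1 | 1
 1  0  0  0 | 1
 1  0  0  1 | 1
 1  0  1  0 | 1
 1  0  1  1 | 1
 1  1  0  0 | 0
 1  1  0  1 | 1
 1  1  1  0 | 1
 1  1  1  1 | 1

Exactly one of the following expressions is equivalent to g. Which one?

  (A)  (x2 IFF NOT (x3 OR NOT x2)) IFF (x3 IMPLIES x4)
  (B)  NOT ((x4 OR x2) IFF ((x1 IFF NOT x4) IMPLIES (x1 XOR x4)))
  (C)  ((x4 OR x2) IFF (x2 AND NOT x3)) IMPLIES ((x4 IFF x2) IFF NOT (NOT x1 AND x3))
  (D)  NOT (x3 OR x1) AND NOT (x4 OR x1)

C

(A) disagrees with g on (0,1,0,0) (formula → 1, table → 0); rule it out.
(B) disagrees with g on (0,0,0,1) (formula → 0, table → 1); rule it out.
(D) disagrees with g on (0,0,0,1) (formula → 0, table → 1); rule it out.
Only (C) survives; checking it on all 16 rows confirms it matches g.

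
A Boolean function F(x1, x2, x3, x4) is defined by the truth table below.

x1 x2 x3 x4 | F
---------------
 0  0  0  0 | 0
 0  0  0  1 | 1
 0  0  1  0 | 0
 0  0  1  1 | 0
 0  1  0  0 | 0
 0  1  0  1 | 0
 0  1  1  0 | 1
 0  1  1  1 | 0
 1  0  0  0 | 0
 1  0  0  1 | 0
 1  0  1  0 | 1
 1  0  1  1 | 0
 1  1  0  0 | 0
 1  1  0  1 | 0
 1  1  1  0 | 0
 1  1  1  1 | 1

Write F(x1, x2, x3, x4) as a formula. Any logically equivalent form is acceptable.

F(x1, x2, x3, x4) = (((((~x1 & ~x2) & ~x3) & x4) | (((~x1 & x2) & x3) & ~x4)) | (((x1 & ~x2) & x3) & ~x4)) | (((x1 & x2) & x3) & x4)

The 1-rows are (0,0,0,1), (0,1,1,0), (1,0,1,0), (1,1,1,1). Each contributes one minterm — ¬x1·¬x2·¬x3·x4; ¬x1·x2·x3·¬x4; x1·¬x2·x3·¬x4; x1·x2·x3·x4 — and their disjunction is a sum-of-products form of F.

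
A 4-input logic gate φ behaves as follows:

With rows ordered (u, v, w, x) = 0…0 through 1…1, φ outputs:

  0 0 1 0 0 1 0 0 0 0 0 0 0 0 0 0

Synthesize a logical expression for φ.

φ(u, v, w, x) = (((not u and not v) and w) and not x) or (((not u and v) and not w) and x)

Collect the rows where φ=1 — (0,0,1,0), (0,1,0,1) — and write one minterm per row: ¬u·¬v·w·¬x, ¬u·v·¬w·x. Their union (logical OR) reproduces the table exactly.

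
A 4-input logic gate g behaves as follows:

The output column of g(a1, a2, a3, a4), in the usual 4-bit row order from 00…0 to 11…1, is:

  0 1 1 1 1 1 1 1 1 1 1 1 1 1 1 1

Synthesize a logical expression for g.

g(a1, a2, a3, a4) = ((a1 | a2) | a3) | a4

The output is 1 whenever at least one input is 1 — the OR of all inputs.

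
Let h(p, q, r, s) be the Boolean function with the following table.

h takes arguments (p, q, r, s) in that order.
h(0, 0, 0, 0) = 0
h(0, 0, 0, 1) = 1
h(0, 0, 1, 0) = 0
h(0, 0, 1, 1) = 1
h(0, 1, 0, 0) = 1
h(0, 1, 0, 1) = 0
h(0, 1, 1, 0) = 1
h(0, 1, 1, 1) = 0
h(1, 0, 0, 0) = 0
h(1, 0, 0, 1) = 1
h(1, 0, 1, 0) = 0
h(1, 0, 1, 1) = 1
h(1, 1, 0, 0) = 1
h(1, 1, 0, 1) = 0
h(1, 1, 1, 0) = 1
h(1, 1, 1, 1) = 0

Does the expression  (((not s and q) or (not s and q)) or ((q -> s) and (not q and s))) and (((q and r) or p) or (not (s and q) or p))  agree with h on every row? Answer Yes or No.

Yes

Test each input against both h and the formula:
  p=0, q=0, r=0, s=0: formula gives 0, h = 0 ✓
  p=0, q=0, r=0, s=1: formula gives 1, h = 1 ✓
  p=0, q=0, r=1, s=0: formula gives 0, h = 0 ✓
  p=0, q=0, r=1, s=1: formula gives 1, h = 1 ✓
  … (the remaining 12 rows also agree.)
Every row agrees, so the formula is equivalent.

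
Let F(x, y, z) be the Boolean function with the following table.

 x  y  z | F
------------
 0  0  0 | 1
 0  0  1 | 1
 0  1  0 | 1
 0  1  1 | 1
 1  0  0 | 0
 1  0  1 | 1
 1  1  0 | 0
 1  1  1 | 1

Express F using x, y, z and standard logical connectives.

There are just 2 zero rows: (1,0,0), (1,1,0). Their minterms are x·¬y·¬z, x·y·¬z; the OR of those covers precisely the 0-outputs, and negating it yields F.

F(x, y, z) = not (((x and not y) and not z) or ((x and y) and not z))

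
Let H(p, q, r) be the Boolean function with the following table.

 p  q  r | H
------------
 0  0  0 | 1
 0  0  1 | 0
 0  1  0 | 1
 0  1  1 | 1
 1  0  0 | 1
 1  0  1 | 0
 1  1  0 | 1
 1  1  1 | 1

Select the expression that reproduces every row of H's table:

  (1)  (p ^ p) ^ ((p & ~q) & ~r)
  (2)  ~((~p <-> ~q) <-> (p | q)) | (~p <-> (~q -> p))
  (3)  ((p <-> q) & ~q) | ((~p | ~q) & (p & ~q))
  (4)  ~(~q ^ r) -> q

(1): at (0,0,0) it gives 0, but H = 1 — eliminated.
(2): at (0,0,1) it gives 1, but H = 0 — eliminated.
(3): at (0,0,1) it gives 1, but H = 0 — eliminated.
That leaves (4). Evaluating it on every row reproduces the table of H exactly.

4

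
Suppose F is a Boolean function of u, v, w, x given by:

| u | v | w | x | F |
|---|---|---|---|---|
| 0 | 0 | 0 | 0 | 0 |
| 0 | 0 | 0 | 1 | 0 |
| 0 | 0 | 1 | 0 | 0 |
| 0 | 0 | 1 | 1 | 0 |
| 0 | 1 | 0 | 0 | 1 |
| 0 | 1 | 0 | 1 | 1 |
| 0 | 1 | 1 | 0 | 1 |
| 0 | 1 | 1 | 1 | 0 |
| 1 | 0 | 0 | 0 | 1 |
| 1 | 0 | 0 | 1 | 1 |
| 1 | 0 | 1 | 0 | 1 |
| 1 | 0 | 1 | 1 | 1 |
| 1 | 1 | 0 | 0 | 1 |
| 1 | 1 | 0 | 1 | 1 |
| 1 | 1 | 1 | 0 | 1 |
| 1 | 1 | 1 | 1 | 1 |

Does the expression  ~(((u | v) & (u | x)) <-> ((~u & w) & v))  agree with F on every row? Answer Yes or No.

No

Check the formula against F row by row:
  u=0, v=0, w=0, x=0: formula gives 0, F = 0 ✓
  u=0, v=0, w=0, x=1: formula gives 0, F = 0 ✓
  u=0, v=0, w=1, x=0: formula gives 0, F = 0 ✓
  u=0, v=0, w=1, x=1: formula gives 0, F = 0 ✓
  u=0, v=1, w=0, x=0: formula gives 0, but F = 1 ✗
Row (0,1,0,0) is a counterexample, so the formula is not equivalent to F.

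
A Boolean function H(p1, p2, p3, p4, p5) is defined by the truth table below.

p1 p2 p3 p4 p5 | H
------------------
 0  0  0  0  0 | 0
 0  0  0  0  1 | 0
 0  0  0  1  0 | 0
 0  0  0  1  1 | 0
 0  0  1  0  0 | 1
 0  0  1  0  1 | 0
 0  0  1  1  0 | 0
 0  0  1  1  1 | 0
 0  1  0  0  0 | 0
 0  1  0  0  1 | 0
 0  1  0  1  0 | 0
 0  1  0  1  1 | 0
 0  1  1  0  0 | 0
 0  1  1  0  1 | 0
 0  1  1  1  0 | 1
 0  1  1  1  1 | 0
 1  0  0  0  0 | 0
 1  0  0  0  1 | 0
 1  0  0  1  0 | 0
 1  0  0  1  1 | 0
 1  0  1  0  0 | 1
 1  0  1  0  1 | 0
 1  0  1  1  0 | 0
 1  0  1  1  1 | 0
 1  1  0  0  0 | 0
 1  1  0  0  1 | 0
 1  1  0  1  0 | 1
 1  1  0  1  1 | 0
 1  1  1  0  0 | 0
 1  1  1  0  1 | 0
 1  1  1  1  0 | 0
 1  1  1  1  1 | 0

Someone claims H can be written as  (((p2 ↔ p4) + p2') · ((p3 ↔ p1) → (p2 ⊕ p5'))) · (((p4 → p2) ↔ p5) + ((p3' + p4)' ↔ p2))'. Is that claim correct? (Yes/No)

Yes

Test each input against both H and the formula:
  p1=0, p2=0, p3=0, p4=0, p5=0: formula gives 0, H = 0 ✓
  p1=0, p2=0, p3=0, p4=0, p5=1: formula gives 0, H = 0 ✓
  p1=0, p2=0, p3=0, p4=1, p5=0: formula gives 0, H = 0 ✓
  p1=0, p2=0, p3=0, p4=1, p5=1: formula gives 0, H = 0 ✓
  … (the remaining 28 rows also agree.)
Every row agrees, so the formula is equivalent.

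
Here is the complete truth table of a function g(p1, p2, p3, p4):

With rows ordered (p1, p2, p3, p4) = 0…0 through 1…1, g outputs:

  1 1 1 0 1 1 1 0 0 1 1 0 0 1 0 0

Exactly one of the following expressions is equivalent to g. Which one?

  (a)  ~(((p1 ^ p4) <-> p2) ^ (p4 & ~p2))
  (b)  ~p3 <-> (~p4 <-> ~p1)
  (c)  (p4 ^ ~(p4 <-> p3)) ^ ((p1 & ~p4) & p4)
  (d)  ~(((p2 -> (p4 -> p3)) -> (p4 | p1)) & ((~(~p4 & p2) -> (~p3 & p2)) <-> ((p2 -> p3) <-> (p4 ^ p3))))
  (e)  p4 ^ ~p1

(a) fails at (0,0,0,0): the formula yields 0, g is 1.
(b) fails at (0,0,0,1): the formula yields 0, g is 1.
(c) fails at (0,0,0,0): the formula yields 0, g is 1.
(e) fails at (0,0,0,1): the formula yields 0, g is 1.
(d) is the remaining candidate, and it agrees with g on all 16 inputs.

d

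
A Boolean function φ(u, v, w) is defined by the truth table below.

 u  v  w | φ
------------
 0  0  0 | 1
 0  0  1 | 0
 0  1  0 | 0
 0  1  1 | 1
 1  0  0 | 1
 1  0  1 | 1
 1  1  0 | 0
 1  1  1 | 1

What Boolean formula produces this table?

φ is 0 on only 3 rows — (0,0,1), (0,1,0), (1,1,0). Writing each as a minterm (¬u·¬v·w, ¬u·v·¬w, u·v·¬w) and OR-ing them characterizes exactly where φ=0, so φ is the negation of that disjunction.

φ(u, v, w) = ¬((((¬u ∧ ¬v) ∧ w) ∨ ((¬u ∧ v) ∧ ¬w)) ∨ ((u ∧ v) ∧ ¬w))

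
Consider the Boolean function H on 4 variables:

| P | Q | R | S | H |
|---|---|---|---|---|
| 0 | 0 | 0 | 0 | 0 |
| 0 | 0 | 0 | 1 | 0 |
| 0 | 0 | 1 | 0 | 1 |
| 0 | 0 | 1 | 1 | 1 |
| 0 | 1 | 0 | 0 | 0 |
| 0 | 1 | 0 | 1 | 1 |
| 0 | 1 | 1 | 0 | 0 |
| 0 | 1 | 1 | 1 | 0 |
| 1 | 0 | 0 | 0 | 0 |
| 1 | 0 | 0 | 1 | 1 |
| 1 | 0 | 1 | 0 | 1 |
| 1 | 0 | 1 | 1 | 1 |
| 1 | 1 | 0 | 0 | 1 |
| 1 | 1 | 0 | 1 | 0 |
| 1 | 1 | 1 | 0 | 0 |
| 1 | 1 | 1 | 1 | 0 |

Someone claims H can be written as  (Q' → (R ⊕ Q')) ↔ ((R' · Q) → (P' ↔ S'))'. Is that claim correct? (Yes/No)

Evaluate (Q' → (R ⊕ Q')) ↔ ((R' · Q) → (P' ↔ S'))' on each row and compare to H:
  P=0, Q=0, R=0, S=0: formula gives 0, H = 0 ✓
  P=0, Q=0, R=0, S=1: formula gives 0, H = 0 ✓
  P=0, Q=0, R=1, S=0: formula gives 1, H = 1 ✓
  P=0, Q=0, R=1, S=1: formula gives 1, H = 1 ✓
  …
  P=1, Q=0, R=0, S=1: formula gives 0, but H = 1 ✗
Since they disagree at (1,0,0,1), the expression is not a correct formula for H.

No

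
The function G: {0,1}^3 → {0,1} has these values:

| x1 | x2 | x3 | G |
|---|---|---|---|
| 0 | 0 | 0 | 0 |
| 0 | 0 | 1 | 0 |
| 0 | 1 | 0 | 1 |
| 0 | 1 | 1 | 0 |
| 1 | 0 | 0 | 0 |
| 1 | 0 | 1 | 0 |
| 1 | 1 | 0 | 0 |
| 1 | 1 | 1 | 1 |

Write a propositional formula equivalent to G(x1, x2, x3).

Collect the rows where G=1 — (0,1,0), (1,1,1) — and write one minterm per row: ¬x1·x2·¬x3, x1·x2·x3. Their union (logical OR) reproduces the table exactly.

G(x1, x2, x3) = ((not x1 and x2) and not x3) or ((x1 and x2) and x3)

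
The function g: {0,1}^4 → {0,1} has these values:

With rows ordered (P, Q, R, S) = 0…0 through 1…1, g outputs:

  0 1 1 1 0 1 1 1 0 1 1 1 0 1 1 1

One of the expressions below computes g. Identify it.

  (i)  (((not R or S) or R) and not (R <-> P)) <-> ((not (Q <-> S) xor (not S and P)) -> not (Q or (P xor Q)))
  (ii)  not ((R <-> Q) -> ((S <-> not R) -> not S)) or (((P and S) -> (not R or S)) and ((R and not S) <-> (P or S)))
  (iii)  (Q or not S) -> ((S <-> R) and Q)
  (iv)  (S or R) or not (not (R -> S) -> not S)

iv

(i): at (0,0,0,1) it gives 0, but g = 1 — eliminated.
(ii): at (0,0,0,0) it gives 1, but g = 0 — eliminated.
(iii): at (0,0,1,0) it gives 0, but g = 1 — eliminated.
That leaves (iv). Evaluating it on every row reproduces the table of g exactly.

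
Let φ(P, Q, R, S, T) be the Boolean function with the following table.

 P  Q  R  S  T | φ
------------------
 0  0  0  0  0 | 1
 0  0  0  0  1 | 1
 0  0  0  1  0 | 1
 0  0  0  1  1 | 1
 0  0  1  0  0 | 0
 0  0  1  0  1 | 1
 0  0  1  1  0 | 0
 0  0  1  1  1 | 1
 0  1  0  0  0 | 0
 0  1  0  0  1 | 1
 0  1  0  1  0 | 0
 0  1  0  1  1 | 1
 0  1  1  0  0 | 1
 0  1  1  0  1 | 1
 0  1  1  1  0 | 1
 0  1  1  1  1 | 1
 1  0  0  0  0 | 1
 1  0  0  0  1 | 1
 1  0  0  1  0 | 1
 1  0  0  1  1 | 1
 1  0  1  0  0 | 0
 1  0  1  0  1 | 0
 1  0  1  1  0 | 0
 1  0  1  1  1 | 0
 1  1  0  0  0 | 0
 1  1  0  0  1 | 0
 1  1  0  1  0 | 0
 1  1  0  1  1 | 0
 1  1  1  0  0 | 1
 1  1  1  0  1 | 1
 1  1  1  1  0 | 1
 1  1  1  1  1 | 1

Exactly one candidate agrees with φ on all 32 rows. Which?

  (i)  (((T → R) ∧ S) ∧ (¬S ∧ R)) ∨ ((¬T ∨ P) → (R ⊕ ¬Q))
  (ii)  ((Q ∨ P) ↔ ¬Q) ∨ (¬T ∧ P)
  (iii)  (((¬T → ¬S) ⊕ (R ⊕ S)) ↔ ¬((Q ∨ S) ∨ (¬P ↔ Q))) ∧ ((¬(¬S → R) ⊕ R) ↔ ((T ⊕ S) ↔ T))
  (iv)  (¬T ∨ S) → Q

(ii) fails at (0,0,0,0,0): the formula yields 0, φ is 1.
(iii) fails at (0,0,0,1,0): the formula yields 0, φ is 1.
(iv) fails at (0,0,0,0,0): the formula yields 0, φ is 1.
That leaves (i). Evaluating it on every row reproduces the table of φ exactly.

i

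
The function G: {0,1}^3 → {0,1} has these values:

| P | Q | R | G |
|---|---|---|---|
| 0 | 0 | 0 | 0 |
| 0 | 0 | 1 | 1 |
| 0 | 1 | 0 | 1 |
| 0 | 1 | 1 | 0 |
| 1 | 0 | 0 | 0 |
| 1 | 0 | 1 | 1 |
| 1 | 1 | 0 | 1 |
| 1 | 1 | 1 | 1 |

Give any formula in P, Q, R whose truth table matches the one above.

G is 0 on only 3 rows — (0,0,0), (0,1,1), (1,0,0). Writing each as a minterm (¬P·¬Q·¬R, ¬P·Q·R, P·¬Q·¬R) and OR-ing them characterizes exactly where G=0, so G is the negation of that disjunction.

G(P, Q, R) = ((((P' · Q') · R') + ((P' · Q) · R)) + ((P · Q') · R'))'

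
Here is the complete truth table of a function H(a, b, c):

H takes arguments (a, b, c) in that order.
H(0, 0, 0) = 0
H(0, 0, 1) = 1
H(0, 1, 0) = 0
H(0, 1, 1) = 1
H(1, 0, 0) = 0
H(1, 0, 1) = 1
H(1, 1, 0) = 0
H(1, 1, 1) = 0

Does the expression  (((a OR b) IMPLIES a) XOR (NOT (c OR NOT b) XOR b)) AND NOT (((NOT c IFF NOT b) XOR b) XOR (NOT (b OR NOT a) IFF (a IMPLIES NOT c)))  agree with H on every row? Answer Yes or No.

No

Evaluate (((a OR b) IMPLIES a) XOR (NOT (c OR NOT b) XOR b)) AND NOT (((NOT c IFF NOT b) XOR b) XOR (NOT (b OR NOT a) IFF (a IMPLIES NOT c))) on each row and compare to H:
  a=0, b=0, c=0: formula gives 0, H = 0 ✓
  a=0, b=0, c=1: formula gives 1, H = 1 ✓
  a=0, b=1, c=0: formula gives 0, H = 0 ✓
  a=0, b=1, c=1: formula gives 1, H = 1 ✓
  a=1, b=0, c=0: formula gives 1, but H = 0 ✗
A single disagreement suffices: at (1,0,0) they differ, so the formula does not compute H.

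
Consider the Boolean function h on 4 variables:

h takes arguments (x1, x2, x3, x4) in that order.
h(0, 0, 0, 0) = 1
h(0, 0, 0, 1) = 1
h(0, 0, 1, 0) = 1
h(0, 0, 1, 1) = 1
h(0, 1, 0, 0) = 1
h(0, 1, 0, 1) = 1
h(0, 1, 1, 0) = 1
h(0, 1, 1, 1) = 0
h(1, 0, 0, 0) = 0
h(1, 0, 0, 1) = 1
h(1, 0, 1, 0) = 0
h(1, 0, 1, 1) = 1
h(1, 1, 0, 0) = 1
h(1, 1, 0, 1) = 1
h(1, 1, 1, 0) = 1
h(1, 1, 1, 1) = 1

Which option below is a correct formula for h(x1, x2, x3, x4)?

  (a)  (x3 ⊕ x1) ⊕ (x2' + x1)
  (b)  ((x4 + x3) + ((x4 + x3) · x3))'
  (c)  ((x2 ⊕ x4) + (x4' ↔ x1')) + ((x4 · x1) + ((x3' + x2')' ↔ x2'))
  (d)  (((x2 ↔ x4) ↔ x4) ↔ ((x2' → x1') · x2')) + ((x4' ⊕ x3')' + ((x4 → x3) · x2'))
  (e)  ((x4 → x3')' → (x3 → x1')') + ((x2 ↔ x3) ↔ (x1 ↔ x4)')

c

(a) disagrees with h on (0,0,1,0) (formula → 0, table → 1); rule it out.
(b) disagrees with h on (0,0,0,1) (formula → 0, table → 1); rule it out.
(d) disagrees with h on (0,0,0,1) (formula → 0, table → 1); rule it out.
(e) disagrees with h on (0,0,1,1) (formula → 0, table → 1); rule it out.
Only (c) survives; checking it on all 16 rows confirms it matches h.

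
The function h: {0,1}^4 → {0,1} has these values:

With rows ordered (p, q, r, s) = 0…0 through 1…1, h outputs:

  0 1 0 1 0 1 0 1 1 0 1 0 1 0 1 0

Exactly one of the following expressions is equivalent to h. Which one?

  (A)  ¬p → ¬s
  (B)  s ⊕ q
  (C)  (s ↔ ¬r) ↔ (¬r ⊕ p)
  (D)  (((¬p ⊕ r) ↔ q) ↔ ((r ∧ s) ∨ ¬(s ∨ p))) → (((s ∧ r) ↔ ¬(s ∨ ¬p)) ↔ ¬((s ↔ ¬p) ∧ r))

(A): at (0,0,0,0) it gives 1, but h = 0 — eliminated.
(B): at (0,1,0,0) it gives 1, but h = 0 — eliminated.
(D): at (0,0,0,0) it gives 1, but h = 0 — eliminated.
Only (C) survives; checking it on all 16 rows confirms it matches h.

C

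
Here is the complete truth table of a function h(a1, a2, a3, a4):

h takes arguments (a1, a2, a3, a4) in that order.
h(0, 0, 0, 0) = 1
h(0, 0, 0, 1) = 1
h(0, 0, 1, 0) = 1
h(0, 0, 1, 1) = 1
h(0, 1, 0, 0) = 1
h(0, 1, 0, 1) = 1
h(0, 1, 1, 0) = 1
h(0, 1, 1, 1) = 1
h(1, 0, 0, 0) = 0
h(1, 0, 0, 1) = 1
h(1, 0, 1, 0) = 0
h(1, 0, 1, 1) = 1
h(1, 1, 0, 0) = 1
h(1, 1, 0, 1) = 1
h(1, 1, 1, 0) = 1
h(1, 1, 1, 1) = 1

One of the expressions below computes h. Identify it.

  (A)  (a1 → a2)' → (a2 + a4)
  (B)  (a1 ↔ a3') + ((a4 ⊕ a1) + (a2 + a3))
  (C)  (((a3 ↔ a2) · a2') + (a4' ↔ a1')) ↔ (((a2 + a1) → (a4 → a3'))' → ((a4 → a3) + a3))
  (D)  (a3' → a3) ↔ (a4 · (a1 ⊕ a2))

(B): at (0,0,0,0) it gives 0, but h = 1 — eliminated.
(C): at (0,0,1,1) it gives 0, but h = 1 — eliminated.
(D): at (0,0,1,0) it gives 0, but h = 1 — eliminated.
(A) is the remaining candidate, and it agrees with h on all 16 inputs.

A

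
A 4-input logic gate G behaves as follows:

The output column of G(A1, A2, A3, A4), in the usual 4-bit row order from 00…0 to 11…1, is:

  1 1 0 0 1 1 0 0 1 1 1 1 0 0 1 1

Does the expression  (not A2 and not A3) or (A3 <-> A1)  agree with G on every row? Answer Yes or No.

Test each input against both G and the formula:
  A1=0, A2=0, A3=0, A4=0: formula gives 1, G = 1 ✓
  A1=0, A2=0, A3=0, A4=1: formula gives 1, G = 1 ✓
  A1=0, A2=0, A3=1, A4=0: formula gives 0, G = 0 ✓
  A1=0, A2=0, A3=1, A4=1: formula gives 0, G = 0 ✓
  … (the remaining 12 rows also agree.)
Every row agrees, so the formula is equivalent.

Yes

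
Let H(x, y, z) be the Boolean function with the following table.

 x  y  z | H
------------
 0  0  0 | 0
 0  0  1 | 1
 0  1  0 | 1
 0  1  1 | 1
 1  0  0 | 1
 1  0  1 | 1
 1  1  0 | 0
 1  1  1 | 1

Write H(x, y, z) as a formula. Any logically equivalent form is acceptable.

The 0-rows are (0,0,0), (1,1,0). Take each as a conjunction (¬x·¬y·¬z, x·y·¬z), form their disjunction, and complement — that gives a formula that is 1 everywhere H is.

H(x, y, z) = ~(((~x & ~y) & ~z) | ((x & y) & ~z))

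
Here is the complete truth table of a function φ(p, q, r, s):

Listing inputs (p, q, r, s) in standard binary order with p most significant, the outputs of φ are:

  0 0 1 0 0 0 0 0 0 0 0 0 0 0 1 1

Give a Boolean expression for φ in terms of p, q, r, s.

φ=1 on 3 inputs: (0,0,1,0), (1,1,1,0), (1,1,1,1). Reading each as a conjunction of literals (¬p·¬q·r·¬s, p·q·r·¬s, p·q·r·s) and taking the OR gives the canonical DNF.

φ(p, q, r, s) = ((((~p & ~q) & r) & ~s) | (((p & q) & r) & ~s)) | (((p & q) & r) & s)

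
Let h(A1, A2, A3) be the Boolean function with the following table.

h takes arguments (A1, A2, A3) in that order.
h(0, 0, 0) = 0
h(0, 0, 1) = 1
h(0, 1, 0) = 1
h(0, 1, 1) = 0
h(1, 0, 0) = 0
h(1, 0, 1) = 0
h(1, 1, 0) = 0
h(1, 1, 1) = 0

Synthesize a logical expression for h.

h(A1, A2, A3) = ((~A1 & ~A2) & A3) | ((~A1 & A2) & ~A3)

The 1-rows are (0,0,1), (0,1,0). Each contributes one minterm — ¬A1·¬A2·A3; ¬A1·A2·¬A3 — and their disjunction is a sum-of-products form of h.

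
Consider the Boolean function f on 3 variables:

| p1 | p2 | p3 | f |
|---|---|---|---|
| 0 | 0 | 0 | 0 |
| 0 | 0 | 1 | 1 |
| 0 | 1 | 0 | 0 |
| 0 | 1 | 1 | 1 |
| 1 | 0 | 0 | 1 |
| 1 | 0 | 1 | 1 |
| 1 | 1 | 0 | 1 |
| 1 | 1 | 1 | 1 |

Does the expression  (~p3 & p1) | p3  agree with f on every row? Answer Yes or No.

Test each input against both f and the formula:
  p1=0, p2=0, p3=0: formula gives 0, f = 0 ✓
  p1=0, p2=0, p3=1: formula gives 1, f = 1 ✓
  p1=0, p2=1, p3=0: formula gives 0, f = 0 ✓
  p1=0, p2=1, p3=1: formula gives 1, f = 1 ✓
  p1=1, p2=0, p3=0: formula gives 1, f = 1 ✓
  …and likewise for the remaining 3 rows.
All 8 rows match — the expression computes f exactly.

Yes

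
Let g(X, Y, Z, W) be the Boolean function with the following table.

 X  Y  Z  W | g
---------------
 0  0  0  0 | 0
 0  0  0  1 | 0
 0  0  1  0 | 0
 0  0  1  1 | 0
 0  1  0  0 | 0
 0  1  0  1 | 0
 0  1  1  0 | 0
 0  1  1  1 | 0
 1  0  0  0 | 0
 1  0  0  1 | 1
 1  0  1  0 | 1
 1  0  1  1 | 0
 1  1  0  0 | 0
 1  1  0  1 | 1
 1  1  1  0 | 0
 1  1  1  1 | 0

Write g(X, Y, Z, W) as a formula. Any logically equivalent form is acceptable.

Collect the rows where g=1 — (1,0,0,1), (1,0,1,0), (1,1,0,1) — and write one minterm per row: X·¬Y·¬Z·W, X·¬Y·Z·¬W, X·Y·¬Z·W. Their union (logical OR) reproduces the table exactly.

g(X, Y, Z, W) = ((((X and not Y) and not Z) and W) or (((X and not Y) and Z) and not W)) or (((X and Y) and not Z) and W)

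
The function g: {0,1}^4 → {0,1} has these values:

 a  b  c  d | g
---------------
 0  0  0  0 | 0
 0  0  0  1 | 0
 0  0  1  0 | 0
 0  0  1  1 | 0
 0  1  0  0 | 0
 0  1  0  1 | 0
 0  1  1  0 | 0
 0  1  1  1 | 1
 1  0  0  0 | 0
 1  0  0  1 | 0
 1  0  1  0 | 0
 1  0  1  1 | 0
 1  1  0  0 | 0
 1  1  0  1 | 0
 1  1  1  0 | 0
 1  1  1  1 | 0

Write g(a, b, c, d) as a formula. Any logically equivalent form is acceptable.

g is 1 on exactly one input, (0,1,1,1), whose minterm is ¬a·b·c·d. So g is just that conjunction.

g(a, b, c, d) = ((a' · b) · c) · d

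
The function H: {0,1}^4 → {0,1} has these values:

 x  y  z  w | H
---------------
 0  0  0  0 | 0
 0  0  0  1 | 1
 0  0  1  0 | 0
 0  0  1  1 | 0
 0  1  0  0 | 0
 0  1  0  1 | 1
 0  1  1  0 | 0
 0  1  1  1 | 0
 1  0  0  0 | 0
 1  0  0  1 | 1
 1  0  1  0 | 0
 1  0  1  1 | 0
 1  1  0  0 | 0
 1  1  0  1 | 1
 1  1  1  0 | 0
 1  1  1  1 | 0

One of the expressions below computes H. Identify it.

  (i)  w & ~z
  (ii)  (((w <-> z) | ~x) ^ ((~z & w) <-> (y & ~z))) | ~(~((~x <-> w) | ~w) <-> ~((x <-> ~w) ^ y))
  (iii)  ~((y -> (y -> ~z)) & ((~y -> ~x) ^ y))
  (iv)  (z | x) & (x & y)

i

(ii) disagrees with H on (0,0,0,0) (formula → 1, table → 0); rule it out.
(iii) disagrees with H on (0,0,0,1) (formula → 0, table → 1); rule it out.
(iv) disagrees with H on (0,0,0,1) (formula → 0, table → 1); rule it out.
That leaves (i). Evaluating it on every row reproduces the table of H exactly.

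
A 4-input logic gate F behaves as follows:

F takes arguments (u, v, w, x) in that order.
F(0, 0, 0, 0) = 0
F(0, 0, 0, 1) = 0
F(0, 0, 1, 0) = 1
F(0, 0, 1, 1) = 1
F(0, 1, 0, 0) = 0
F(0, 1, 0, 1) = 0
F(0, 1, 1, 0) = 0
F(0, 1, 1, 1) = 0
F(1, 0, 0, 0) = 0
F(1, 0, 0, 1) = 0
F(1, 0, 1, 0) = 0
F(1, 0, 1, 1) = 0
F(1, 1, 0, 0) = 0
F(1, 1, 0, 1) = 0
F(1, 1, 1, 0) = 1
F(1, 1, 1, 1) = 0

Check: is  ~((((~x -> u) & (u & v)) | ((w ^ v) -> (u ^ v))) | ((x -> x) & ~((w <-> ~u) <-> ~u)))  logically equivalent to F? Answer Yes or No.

Evaluate ~((((~x -> u) & (u & v)) | ((w ^ v) -> (u ^ v))) | ((x -> x) & ~((w <-> ~u) <-> ~u))) on each row and compare to F:
  u=0, v=0, w=0, x=0: formula gives 0, F = 0 ✓
  u=0, v=0, w=0, x=1: formula gives 0, F = 0 ✓
  u=0, v=0, w=1, x=0: formula gives 1, F = 1 ✓
  u=0, v=0, w=1, x=1: formula gives 1, F = 1 ✓
  …
  u=1, v=1, w=1, x=0: formula gives 0, but F = 1 ✗
A single disagreement suffices: at (1,1,1,0) they differ, so the formula does not compute F.

No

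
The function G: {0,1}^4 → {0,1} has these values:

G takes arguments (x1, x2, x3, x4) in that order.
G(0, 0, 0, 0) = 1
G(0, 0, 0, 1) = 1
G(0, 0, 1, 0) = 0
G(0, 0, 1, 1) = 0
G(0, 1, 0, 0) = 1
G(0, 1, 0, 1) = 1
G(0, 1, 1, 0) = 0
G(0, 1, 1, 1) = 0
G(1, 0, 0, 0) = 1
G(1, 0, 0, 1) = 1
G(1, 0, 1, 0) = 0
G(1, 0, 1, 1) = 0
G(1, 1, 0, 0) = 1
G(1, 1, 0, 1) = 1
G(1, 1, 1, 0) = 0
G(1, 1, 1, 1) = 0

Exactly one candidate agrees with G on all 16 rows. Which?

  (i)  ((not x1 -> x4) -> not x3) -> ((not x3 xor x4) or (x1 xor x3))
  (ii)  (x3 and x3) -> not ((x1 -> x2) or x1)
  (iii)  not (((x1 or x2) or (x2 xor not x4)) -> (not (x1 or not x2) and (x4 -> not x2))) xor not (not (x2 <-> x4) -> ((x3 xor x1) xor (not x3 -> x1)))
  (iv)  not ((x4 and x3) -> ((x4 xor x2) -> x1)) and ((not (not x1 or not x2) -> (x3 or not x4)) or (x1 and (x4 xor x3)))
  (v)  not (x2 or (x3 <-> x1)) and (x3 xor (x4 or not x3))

(i) disagrees with G on (0,0,0,1) (formula → 0, table → 1); rule it out.
(iii) disagrees with G on (0,0,1,0) (formula → 1, table → 0); rule it out.
(iv) disagrees with G on (0,0,0,0) (formula → 0, table → 1); rule it out.
(v) disagrees with G on (0,0,0,0) (formula → 0, table → 1); rule it out.
(ii) is the remaining candidate, and it agrees with G on all 16 inputs.

ii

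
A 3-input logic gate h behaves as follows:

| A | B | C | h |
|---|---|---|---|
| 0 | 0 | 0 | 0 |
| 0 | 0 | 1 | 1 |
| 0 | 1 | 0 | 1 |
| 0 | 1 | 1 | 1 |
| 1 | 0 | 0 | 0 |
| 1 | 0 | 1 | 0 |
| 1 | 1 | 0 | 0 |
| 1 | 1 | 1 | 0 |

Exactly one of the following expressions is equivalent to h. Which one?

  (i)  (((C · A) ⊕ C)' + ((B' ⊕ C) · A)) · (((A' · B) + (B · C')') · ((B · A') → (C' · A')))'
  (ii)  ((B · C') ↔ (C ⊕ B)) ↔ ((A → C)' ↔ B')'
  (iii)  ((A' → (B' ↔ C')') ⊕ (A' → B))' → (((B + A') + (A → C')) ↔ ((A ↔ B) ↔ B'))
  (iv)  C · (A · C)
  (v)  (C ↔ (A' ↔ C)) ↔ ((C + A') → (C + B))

(i) fails at (0,0,1): the formula yields 0, h is 1.
(ii) fails at (0,0,0): the formula yields 1, h is 0.
(iii) fails at (0,0,0): the formula yields 1, h is 0.
(iv) fails at (0,0,1): the formula yields 0, h is 1.
(v) is the remaining candidate, and it agrees with h on all 8 inputs.

v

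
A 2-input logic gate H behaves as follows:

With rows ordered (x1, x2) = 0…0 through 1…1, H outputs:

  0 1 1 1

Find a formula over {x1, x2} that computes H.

H(x1, x2) = x1 OR x2

The output is 1 whenever at least one input is 1 — the OR of all inputs.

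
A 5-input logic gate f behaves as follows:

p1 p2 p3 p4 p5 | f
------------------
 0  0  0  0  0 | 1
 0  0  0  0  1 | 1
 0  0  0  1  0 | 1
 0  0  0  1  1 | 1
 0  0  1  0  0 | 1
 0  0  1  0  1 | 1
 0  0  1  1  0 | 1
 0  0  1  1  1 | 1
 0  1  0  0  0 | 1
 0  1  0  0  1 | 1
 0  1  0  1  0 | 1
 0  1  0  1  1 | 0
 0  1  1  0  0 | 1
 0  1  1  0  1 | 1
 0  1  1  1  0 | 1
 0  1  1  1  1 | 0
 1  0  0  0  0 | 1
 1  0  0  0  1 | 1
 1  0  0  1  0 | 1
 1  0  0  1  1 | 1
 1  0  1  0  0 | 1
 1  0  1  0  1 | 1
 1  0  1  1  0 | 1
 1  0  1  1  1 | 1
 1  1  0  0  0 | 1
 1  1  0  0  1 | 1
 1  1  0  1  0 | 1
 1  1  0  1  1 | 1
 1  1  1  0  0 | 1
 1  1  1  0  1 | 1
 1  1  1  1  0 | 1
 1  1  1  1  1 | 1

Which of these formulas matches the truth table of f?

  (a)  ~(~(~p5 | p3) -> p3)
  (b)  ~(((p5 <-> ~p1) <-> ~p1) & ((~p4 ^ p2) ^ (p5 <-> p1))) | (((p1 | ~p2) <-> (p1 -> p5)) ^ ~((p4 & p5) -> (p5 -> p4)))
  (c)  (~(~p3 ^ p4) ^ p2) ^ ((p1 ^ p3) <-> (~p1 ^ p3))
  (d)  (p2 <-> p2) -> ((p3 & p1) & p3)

(a) fails at (0,0,0,0,0): the formula yields 0, f is 1.
(c) fails at (0,0,0,0,0): the formula yields 0, f is 1.
(d) fails at (0,0,0,0,0): the formula yields 0, f is 1.
Only (b) survives; checking it on all 32 rows confirms it matches f.

b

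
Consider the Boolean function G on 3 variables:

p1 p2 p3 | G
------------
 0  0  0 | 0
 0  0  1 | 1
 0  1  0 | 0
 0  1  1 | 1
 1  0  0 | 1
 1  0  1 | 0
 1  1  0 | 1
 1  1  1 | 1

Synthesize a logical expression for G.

G(p1, p2, p3) = ~((((~p1 & ~p2) & ~p3) | ((~p1 & p2) & ~p3)) | ((p1 & ~p2) & p3))

The 0-rows are (0,0,0), (0,1,0), (1,0,1). Take each as a conjunction (¬p1·¬p2·¬p3, ¬p1·p2·¬p3, p1·¬p2·p3), form their disjunction, and complement — that gives a formula that is 1 everywhere G is.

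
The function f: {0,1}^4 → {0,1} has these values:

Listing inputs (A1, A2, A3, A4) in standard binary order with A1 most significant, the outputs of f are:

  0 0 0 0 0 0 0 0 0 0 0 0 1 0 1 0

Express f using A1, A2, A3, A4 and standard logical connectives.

f(A1, A2, A3, A4) = (((A1 and A2) and not A3) and not A4) or (((A1 and A2) and A3) and not A4)

Collect the rows where f=1 — (1,1,0,0), (1,1,1,0) — and write one minterm per row: A1·A2·¬A3·¬A4, A1·A2·A3·¬A4. Their union (logical OR) reproduces the table exactly.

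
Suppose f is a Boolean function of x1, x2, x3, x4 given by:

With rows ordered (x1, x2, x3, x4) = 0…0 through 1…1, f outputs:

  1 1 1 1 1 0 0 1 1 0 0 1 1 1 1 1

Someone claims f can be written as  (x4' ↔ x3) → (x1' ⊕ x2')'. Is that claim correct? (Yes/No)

Test each input against both f and the formula:
  x1=0, x2=0, x3=0, x4=0: formula gives 1, f = 1 ✓
  x1=0, x2=0, x3=0, x4=1: formula gives 1, f = 1 ✓
  x1=0, x2=0, x3=1, x4=0: formula gives 1, f = 1 ✓
  x1=0, x2=0, x3=1, x4=1: formula gives 1, f = 1 ✓
  …and likewise for the remaining 12 rows.
No disagreement on any input; they are logically equivalent.

Yes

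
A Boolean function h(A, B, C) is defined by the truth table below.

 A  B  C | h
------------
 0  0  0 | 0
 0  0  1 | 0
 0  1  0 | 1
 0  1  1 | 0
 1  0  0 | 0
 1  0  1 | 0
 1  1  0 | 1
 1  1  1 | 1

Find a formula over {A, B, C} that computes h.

h(A, B, C) = (((A' · B) · C') + ((A · B) · C')) + ((A · B) · C)

The 1-rows are (0,1,0), (1,1,0), (1,1,1). Each contributes one minterm — ¬A·B·¬C; A·B·¬C; A·B·C — and their disjunction is a sum-of-products form of h.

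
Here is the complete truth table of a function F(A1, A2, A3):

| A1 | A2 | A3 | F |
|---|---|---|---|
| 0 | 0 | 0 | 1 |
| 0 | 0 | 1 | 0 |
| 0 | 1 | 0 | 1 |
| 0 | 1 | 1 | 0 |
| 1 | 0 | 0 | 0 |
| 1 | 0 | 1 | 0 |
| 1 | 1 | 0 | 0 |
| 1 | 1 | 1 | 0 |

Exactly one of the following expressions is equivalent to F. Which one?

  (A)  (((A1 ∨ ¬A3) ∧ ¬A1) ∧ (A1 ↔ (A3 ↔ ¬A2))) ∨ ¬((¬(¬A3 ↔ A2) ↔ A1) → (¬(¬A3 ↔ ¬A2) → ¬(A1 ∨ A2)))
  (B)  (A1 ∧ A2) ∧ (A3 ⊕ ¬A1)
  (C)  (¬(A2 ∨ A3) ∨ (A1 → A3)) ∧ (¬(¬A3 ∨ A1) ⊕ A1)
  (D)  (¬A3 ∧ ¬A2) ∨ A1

A

(B) disagrees with F on (0,0,0) (formula → 0, table → 1); rule it out.
(C) disagrees with F on (0,0,0) (formula → 0, table → 1); rule it out.
(D) disagrees with F on (0,1,0) (formula → 0, table → 1); rule it out.
That leaves (A). Evaluating it on every row reproduces the table of F exactly.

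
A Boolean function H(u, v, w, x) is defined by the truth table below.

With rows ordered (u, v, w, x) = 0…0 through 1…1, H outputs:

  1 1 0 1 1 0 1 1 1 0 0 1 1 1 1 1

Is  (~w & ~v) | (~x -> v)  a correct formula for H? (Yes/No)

No

Evaluate (~w & ~v) | (~x -> v) on each row and compare to H:
  u=0, v=0, w=0, x=0: formula gives 1, H = 1 ✓
  u=0, v=0, w=0, x=1: formula gives 1, H = 1 ✓
  u=0, v=0, w=1, x=0: formula gives 0, H = 0 ✓
  u=0, v=0, w=1, x=1: formula gives 1, H = 1 ✓
  …
  u=0, v=1, w=0, x=1: formula gives 1, but H = 0 ✗
A single disagreement suffices: at (0,1,0,1) they differ, so the formula does not compute H.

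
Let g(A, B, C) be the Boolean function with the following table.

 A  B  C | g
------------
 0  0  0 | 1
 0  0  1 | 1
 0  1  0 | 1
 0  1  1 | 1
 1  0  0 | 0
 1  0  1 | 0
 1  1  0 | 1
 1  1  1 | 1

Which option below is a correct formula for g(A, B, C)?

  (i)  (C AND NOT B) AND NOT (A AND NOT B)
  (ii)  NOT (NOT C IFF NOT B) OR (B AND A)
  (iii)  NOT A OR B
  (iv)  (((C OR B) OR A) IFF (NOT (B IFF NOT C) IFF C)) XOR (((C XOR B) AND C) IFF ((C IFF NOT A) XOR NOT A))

(i) disagrees with g on (0,0,0) (formula → 0, table → 1); rule it out.
(ii) disagrees with g on (0,0,0) (formula → 0, table → 1); rule it out.
(iv) disagrees with g on (0,0,1) (formula → 0, table → 1); rule it out.
Only (iii) survives; checking it on all 8 rows confirms it matches g.

iii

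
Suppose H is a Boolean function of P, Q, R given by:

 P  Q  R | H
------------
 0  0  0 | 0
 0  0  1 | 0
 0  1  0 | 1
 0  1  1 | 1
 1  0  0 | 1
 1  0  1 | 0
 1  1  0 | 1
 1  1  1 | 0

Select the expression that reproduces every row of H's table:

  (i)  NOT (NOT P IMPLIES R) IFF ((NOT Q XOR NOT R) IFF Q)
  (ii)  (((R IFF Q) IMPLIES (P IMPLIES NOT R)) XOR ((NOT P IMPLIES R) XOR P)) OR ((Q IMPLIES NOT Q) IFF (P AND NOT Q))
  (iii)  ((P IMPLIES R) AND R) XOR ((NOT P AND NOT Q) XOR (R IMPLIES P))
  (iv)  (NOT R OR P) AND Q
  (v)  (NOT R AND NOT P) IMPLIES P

iii

(i) fails at (0,0,0): the formula yields 1, H is 0.
(ii) fails at (0,0,0): the formula yields 1, H is 0.
(iv) fails at (0,1,1): the formula yields 0, H is 1.
(v) fails at (0,0,1): the formula yields 1, H is 0.
Only (iii) survives; checking it on all 8 rows confirms it matches H.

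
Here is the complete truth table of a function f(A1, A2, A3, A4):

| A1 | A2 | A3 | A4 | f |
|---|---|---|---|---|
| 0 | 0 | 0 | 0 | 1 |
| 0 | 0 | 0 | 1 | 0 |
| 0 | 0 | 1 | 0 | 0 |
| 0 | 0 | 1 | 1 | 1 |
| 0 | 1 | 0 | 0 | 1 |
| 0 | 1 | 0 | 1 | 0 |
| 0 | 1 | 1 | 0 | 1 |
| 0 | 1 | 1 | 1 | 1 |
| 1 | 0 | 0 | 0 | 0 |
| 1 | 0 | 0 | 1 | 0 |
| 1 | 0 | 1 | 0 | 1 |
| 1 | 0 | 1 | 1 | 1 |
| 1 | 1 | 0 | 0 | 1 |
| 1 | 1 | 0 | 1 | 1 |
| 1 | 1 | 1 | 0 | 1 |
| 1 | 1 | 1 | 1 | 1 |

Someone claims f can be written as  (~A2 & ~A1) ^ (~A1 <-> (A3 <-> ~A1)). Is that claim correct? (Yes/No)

Check the formula against f row by row:
  A1=0, A2=0, A3=0, A4=0: formula gives 1, f = 1 ✓
  A1=0, A2=0, A3=0, A4=1: formula gives 1, but f = 0 ✗
Row (0,0,0,1) is a counterexample, so the formula is not equivalent to f.

No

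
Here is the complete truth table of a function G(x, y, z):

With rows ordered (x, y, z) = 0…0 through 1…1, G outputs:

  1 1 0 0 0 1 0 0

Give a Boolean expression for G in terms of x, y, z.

G(x, y, z) = (((¬x ∧ ¬y) ∧ ¬z) ∨ ((¬x ∧ ¬y) ∧ z)) ∨ ((x ∧ ¬y) ∧ z)

Collect the rows where G=1 — (0,0,0), (0,0,1), (1,0,1) — and write one minterm per row: ¬x·¬y·¬z, ¬x·¬y·z, x·¬y·z. Their union (logical OR) reproduces the table exactly.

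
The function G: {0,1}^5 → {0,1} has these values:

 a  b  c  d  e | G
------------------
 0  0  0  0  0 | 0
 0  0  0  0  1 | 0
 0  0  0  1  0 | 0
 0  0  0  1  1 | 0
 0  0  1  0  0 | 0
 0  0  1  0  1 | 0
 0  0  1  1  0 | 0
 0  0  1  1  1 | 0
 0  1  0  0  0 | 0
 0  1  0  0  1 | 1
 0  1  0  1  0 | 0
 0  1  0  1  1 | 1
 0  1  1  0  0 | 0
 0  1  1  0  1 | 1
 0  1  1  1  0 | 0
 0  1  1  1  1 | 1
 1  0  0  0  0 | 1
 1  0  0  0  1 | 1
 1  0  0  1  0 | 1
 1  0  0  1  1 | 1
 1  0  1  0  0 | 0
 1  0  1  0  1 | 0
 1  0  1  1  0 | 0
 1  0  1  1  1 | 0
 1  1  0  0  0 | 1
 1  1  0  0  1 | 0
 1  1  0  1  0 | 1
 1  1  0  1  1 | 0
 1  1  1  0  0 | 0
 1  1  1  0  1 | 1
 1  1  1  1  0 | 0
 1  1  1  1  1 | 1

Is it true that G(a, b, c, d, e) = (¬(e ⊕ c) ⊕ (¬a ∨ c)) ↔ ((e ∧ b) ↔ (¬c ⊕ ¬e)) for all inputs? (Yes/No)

Yes

Test each input against both G and the formula:
  a=0, b=0, c=0, d=0, e=0: formula gives 0, G = 0 ✓
  a=0, b=0, c=0, d=0, e=1: formula gives 0, G = 0 ✓
  a=0, b=0, c=0, d=1, e=0: formula gives 0, G = 0 ✓
  a=0, b=0, c=0, d=1, e=1: formula gives 0, G = 0 ✓
  … (the remaining 28 rows also agree.)
All 32 rows match — the expression computes G exactly.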